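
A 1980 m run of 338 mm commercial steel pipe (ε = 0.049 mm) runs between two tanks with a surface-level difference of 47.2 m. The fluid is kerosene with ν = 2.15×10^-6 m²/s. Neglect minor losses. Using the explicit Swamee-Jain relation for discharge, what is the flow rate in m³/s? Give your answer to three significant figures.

Swamee-Jain (Type II): Q = -0.965·√(gD⁵h_f/L)·ln[ε/(3.7D) + √(3.17ν²L/(gD³h_f))]
√(gD⁵h_f/L) = √(9.81·0.338⁵·47.2/1980) = 0.03212
ε/(3.7D) = 3.92×10^-5; √(3.17ν²L/(gD³h_f)) = 4.03×10^-5
Q = -0.965·0.03212·ln(7.946×10^-5) = 0.2926 m³/s
Check: V = 3.26 m/s, Re = 5.13×10^5, f = 0.01493, h_f = 47.4 m ≈ 47.2 m ✓

Q ≈ 0.293 m³/s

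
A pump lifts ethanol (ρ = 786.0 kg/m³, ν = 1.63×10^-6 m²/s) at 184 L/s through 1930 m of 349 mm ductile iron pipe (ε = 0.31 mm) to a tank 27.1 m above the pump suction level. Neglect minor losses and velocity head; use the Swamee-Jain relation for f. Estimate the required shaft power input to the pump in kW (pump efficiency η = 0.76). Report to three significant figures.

P_shaft ≈ 89.5 kW

V = 4Q/(πD²) = 1.923 m/s; Re = 4.12×10^5; ε/D = 8.88×10^-4; f = 0.01999
h_f = f(L/D)V²/2g = 20.85 m
Total head H = z + h_f = 27.1 + 20.85 = 47.95 m
P_hyd = ρgQH = 786.0·9.81·0.184·47.95 = 68.02 kW
P_shaft = P_hyd/η = 68.02/0.76 = 89.50 kW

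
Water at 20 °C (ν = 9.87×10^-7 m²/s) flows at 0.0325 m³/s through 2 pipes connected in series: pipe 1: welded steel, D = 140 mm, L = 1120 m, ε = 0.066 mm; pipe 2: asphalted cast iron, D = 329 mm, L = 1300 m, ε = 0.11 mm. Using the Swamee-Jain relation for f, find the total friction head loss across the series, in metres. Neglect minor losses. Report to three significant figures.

H ≈ 33.6 m

Pipe 1: V = 2.111 m/s, Re = 2.99×10^5, ε/D = 4.71×10^-4, f = 0.01816, h_1 = f(L/D)V²/2g = 33.01 m
Pipe 2: V = 0.3823 m/s, Re = 1.27×10^5, ε/D = 3.34×10^-4, f = 0.01901, h_2 = f(L/D)V²/2g = 0.5595 m
Series → Q common, losses add: H = Σh = 33.57 m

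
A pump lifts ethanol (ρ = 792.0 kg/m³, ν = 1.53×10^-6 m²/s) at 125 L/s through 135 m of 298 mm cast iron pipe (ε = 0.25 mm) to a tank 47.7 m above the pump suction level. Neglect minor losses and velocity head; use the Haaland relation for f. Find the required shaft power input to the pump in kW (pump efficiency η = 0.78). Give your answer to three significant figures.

P_shaft ≈ 61.2 kW

V = 4Q/(πD²) = 1.792 m/s; Re = 3.49×10^5; ε/D = 8.39×10^-4; f = 0.01969
h_f = f(L/D)V²/2g = 1.460 m
Total head H = z + h_f = 47.7 + 1.460 = 49.16 m
P_hyd = ρgQH = 792.0·9.81·0.125·49.16 = 47.74 kW
P_shaft = P_hyd/η = 47.74/0.78 = 61.21 kW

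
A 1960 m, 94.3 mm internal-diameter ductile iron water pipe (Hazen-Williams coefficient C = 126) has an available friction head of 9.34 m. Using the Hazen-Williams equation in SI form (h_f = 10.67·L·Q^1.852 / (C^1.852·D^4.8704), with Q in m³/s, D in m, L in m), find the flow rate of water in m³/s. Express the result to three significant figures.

Rearranging: Q = [h_f·C^1.852·D^4.8704 / (10.67·L)]^(1/1.852)
Q = [9.34·126^1.852·0.0943^4.8704 / (10.67·1960)]^0.540 = 0.003932 m³/s

Q ≈ 0.00393 m³/s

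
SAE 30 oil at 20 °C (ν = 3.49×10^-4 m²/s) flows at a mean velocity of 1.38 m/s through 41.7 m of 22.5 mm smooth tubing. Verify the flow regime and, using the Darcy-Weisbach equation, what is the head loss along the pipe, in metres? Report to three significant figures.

h_f ≈ 129 m

Re = VD/ν = 1.38·0.02250/3.49×10^-4 = 89.0 → laminar (Re < 2300)
f = 64/Re = 0.7194
h_f = f(L/D)V²/(2g) = 0.7194·(41.7/0.02250)·1.38²/(2·9.81) = 129.4 m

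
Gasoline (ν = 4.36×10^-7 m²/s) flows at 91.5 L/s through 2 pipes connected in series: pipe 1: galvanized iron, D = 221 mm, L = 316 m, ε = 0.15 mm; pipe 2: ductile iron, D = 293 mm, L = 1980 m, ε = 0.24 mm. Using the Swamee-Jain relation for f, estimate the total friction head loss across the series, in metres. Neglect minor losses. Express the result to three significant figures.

Pipe 1: V = 2.385 m/s, Re = 1.21×10^6, ε/D = 6.79×10^-4, f = 0.01833, h_1 = f(L/D)V²/2g = 7.600 m
Pipe 2: V = 1.357 m/s, Re = 9.12×10^5, ε/D = 8.19×10^-4, f = 0.01920, h_2 = f(L/D)V²/2g = 12.18 m
Series → Q common, losses add: H = Σh = 19.78 m

H ≈ 19.8 m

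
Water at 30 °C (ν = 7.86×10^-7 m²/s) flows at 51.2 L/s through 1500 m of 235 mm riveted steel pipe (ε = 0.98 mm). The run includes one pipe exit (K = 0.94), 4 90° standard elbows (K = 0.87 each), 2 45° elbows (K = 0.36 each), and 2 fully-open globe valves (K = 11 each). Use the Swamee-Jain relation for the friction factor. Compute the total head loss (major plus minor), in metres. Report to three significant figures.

H_L ≈ 15.2 m

V = 4Q/(πD²) = 1.180 m/s; V²/2g = 0.07102 m
Re = 3.53×10^5, ε/D = 0.00417 → f = 0.02920 (Swamee-Jain)
Major: h_f = f(L/D)·V²/2g = 0.02920·6383·0.07102 = 13.24 m
Minor: ΣK = 27.1; h_m = ΣK·V²/2g = 1.928 m
Total H_L = 13.24 + 1.928 = 15.16 m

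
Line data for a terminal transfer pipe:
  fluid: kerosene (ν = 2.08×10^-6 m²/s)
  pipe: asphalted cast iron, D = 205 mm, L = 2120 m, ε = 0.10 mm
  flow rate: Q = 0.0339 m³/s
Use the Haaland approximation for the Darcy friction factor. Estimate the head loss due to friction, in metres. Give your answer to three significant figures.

V = 4Q/(πD²) = 4·0.0339/(π·0.205²) = 1.027 m/s
Re = VD/ν = 1.027·0.205/2.08×10^-6 = 1.01×10^5 → turbulent
ε/D = 0.10/205 = 4.88×10^-4
Haaland: f = 0.01998
h_f = f(L/D)V²/(2g) = 0.01998·(2120/0.205)·1.027²/(2·9.81) = 11.11 m

h_f ≈ 11.1 m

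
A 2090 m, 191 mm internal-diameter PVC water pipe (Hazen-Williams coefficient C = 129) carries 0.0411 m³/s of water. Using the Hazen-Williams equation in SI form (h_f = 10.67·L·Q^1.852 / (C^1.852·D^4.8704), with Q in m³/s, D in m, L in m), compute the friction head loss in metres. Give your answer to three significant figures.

h_f = 10.67·2090·0.0411^1.852 / (129^1.852·0.191^4.8704) = 23.66 m

h_f ≈ 23.7 m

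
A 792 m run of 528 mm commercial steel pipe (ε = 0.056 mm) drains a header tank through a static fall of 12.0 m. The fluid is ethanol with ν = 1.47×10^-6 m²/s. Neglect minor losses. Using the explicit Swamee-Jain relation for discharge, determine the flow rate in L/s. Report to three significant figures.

Q ≈ 752 L/s

Swamee-Jain (Type II): Q = -0.965·√(gD⁵h_f/L)·ln[ε/(3.7D) + √(3.17ν²L/(gD³h_f))]
√(gD⁵h_f/L) = √(9.81·0.528⁵·12.0/792) = 0.07810
ε/(3.7D) = 2.87×10^-5; √(3.17ν²L/(gD³h_f)) = 1.77×10^-5
Q = -0.965·0.07810·ln(4.636×10^-5) = 0.7521 m³/s
Check: V = 3.43 m/s, Re = 1.23×10^6, f = 0.01338, h_f = 12.1 m ≈ 12.0 m ✓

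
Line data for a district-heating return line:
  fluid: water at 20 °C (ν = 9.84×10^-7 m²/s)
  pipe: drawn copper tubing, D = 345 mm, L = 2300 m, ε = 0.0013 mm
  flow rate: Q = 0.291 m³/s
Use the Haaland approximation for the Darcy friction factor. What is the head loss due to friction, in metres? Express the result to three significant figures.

h_f ≈ 37.8 m

V = 4Q/(πD²) = 4·0.291/(π·0.345²) = 3.113 m/s
Re = VD/ν = 3.113·0.345/9.84×10^-7 = 1.09×10^6 → turbulent
ε/D = 0.0013/345 = 3.77×10^-6
Haaland: f = 0.01148
h_f = f(L/D)V²/(2g) = 0.01148·(2300/0.345)·3.113²/(2·9.81) = 37.81 m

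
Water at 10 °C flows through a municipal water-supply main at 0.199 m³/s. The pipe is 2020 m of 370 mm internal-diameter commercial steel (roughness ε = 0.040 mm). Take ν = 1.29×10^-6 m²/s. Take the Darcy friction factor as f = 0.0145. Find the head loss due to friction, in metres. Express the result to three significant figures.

V = 4Q/(πD²) = 4·0.199/(π·0.370²) = 1.851 m/s
h_f = f(L/D)V²/(2g) = 0.01450·(2020/0.370)·1.851²/(2·9.81) = 13.82 m

h_f ≈ 13.8 m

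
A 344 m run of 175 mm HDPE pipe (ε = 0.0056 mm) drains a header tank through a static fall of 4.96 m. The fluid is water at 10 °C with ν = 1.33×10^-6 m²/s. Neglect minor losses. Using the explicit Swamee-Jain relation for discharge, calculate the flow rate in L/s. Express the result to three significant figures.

Swamee-Jain (Type II): Q = -0.965·√(gD⁵h_f/L)·ln[ε/(3.7D) + √(3.17ν²L/(gD³h_f))]
√(gD⁵h_f/L) = √(9.81·0.175⁵·4.96/344) = 0.004818
ε/(3.7D) = 8.65×10^-6; √(3.17ν²L/(gD³h_f)) = 8.60×10^-5
Q = -0.965·0.004818·ln(9.465×10^-5) = 0.04308 m³/s
Check: V = 1.79 m/s, Re = 2.36×10^5, f = 0.01537, h_f = 4.94 m ≈ 4.96 m ✓

Q ≈ 43.1 L/s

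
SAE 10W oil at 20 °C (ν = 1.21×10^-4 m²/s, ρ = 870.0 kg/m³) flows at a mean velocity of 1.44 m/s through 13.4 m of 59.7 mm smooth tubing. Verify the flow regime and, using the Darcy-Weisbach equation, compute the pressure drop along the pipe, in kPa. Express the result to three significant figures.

Δp ≈ 18.2 kPa

Re = VD/ν = 1.44·0.05970/1.21×10^-4 = 710 → laminar (Re < 2300)
f = 64/Re = 0.09008
h_f = f(L/D)V²/(2g) = 0.09008·(13.4/0.05970)·1.44²/(2·9.81) = 2.137 m
Δp = ρg·h_f = 870.0·9.81·2.137 = 18.24 kPa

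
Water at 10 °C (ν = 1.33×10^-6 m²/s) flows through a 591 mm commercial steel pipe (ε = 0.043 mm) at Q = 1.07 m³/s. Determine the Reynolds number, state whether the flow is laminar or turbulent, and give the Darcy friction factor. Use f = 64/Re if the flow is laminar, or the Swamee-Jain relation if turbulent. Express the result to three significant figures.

V = 4Q/(πD²) = 3.900 m/s
Re = VD/ν = 3.900·0.591/1.33×10^-6 = 1.73×10^6
Re > 4000 → turbulent; ε/D = 7.28×10^-5
Swamee-Jain: f = 0.01249

Re ≈ 1.73×10^6; turbulent; f ≈ 0.0125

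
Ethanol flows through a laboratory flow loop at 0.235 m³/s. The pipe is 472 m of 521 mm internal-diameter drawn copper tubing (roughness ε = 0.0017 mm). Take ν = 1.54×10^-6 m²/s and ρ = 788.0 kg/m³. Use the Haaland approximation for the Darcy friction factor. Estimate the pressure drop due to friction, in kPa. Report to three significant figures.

Δp ≈ 5.99 kPa

V = 4Q/(πD²) = 4·0.235/(π·0.521²) = 1.102 m/s
Re = VD/ν = 1.102·0.521/1.54×10^-6 = 3.73×10^5 → turbulent
ε/D = 0.0017/521 = 3.26×10^-6
Haaland: f = 0.01381
h_f = f(L/D)V²/(2g) = 0.01381·(472/0.521)·1.102²/(2·9.81) = 0.7746 m
Δp = ρg·h_f = 788.0·9.81·0.7746 = 5.988 kPa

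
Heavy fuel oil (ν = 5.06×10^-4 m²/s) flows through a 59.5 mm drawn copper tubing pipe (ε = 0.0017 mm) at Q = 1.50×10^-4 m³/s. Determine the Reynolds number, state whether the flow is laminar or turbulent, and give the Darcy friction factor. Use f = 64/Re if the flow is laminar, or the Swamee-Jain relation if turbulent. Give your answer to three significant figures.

Re ≈ 6.34; laminar; f = 64/Re ≈ 10.1

V = 4Q/(πD²) = 0.05395 m/s
Re = VD/ν = 0.05395·0.0595/5.06×10^-4 = 6.34
Re < 2300 → laminar → f = 64/Re = 10.09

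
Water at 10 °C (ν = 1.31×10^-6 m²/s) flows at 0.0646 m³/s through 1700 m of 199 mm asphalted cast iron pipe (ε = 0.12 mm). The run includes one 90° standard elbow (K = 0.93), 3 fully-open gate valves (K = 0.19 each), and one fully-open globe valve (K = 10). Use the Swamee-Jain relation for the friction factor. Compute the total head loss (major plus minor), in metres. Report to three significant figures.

H_L ≈ 37.9 m

V = 4Q/(πD²) = 2.077 m/s; V²/2g = 0.2199 m
Re = 3.16×10^5, ε/D = 6.03×10^-4 → f = 0.01884 (Swamee-Jain)
Major: h_f = f(L/D)·V²/2g = 0.01884·8543·0.2199 = 35.38 m
Minor: ΣK = 11.5; h_m = ΣK·V²/2g = 2.529 m
Total H_L = 35.38 + 2.529 = 37.91 m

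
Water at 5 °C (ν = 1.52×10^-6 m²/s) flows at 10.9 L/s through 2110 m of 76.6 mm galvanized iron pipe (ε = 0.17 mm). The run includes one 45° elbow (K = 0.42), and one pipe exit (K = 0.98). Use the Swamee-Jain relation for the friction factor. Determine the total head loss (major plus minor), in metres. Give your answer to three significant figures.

V = 4Q/(πD²) = 2.365 m/s; V²/2g = 0.2851 m
Re = 1.19×10^5, ε/D = 0.00222 → f = 0.02565 (Swamee-Jain)
Major: h_f = f(L/D)·V²/2g = 0.02565·27546·0.2851 = 201.4 m
Minor: ΣK = 1.40; h_m = ΣK·V²/2g = 0.3992 m
Total H_L = 201.4 + 0.3992 = 201.8 m

H_L ≈ 202 m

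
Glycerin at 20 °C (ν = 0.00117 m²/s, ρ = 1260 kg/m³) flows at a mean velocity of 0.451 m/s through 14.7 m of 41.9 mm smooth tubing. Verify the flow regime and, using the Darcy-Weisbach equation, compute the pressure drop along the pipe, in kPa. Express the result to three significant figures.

Δp ≈ 178 kPa

Re = VD/ν = 0.451·0.04190/0.00117 = 16.2 → laminar (Re < 2300)
f = 64/Re = 3.963
h_f = f(L/D)V²/(2g) = 3.963·(14.7/0.04190)·0.451²/(2·9.81) = 14.41 m
Δp = ρg·h_f = 1260·9.81·14.41 = 178.1 kPa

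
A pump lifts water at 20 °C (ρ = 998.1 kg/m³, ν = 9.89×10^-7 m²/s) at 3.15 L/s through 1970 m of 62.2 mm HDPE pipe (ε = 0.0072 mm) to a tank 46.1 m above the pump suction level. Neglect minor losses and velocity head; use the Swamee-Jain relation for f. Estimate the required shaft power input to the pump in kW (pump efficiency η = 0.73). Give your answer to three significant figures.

P_shaft ≈ 3.42 kW

V = 4Q/(πD²) = 1.037 m/s; Re = 6.52×10^4; ε/D = 1.16×10^-4; f = 0.02011
h_f = f(L/D)V²/2g = 34.89 m
Total head H = z + h_f = 46.1 + 34.89 = 80.99 m
P_hyd = ρgQH = 998.1·9.81·0.00315·80.99 = 2.498 kW
P_shaft = P_hyd/η = 2.498/0.73 = 3.422 kW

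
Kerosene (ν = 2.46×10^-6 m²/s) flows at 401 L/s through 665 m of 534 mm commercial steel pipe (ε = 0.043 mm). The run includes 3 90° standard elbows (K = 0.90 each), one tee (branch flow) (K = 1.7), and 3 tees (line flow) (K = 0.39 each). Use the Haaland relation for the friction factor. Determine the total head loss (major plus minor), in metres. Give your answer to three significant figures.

H_L ≈ 3.86 m

V = 4Q/(πD²) = 1.790 m/s; V²/2g = 0.1634 m
Re = 3.89×10^5, ε/D = 8.05×10^-5 → f = 0.01451 (Haaland)
Major: h_f = f(L/D)·V²/2g = 0.01451·1245·0.1634 = 2.953 m
Minor: ΣK = 5.57; h_m = ΣK·V²/2g = 0.9101 m
Total H_L = 2.953 + 0.9101 = 3.863 m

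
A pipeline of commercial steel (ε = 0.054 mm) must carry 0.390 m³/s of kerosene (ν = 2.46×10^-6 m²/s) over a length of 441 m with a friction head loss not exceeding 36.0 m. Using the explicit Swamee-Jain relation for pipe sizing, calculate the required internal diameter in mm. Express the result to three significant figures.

D ≈ 300 mm

Swamee-Jain (Type III): D = 0.66·[ε^1.25·(LQ²/(gh_f))^4.75 + ν·Q^9.4·(L/(gh_f))^5.2]^0.04
LQ²/(gh_f) = 0.1899; L/(gh_f) = 1.249
Term 1 = ε^1.25·(…)^4.75 = 1.73×10^-9; Term 2 = ν·Q^9.4·(…)^5.2 = 1.12×10^-9
D = 0.66·(1.73×10^-9 + 1.12×10^-9)^0.04 = 0.3004 m = 300 mm
Check: V = 5.50 m/s, Re = 6.72×10^5, f = 0.01494, h_f = 33.8 m ≈ 36.0 m ✓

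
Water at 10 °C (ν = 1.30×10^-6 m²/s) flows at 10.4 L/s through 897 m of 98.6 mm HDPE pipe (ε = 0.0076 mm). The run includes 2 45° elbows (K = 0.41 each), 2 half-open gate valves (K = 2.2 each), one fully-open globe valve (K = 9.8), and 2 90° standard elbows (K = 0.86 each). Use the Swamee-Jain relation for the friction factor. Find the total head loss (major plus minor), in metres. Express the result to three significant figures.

V = 4Q/(πD²) = 1.362 m/s; V²/2g = 0.09455 m
Re = 1.03×10^5, ε/D = 7.71×10^-5 → f = 0.01821 (Swamee-Jain)
Major: h_f = f(L/D)·V²/2g = 0.01821·9097·0.09455 = 15.66 m
Minor: ΣK = 16.7; h_m = ΣK·V²/2g = 1.583 m
Total H_L = 15.66 + 1.583 = 17.25 m

H_L ≈ 17.2 m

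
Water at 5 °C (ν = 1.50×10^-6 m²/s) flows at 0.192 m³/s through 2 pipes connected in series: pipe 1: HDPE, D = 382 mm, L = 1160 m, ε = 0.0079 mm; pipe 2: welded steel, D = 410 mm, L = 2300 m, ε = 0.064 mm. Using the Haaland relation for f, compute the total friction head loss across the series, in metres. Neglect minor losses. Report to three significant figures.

Pipe 1: V = 1.675 m/s, Re = 4.27×10^5, ε/D = 2.07×10^-5, f = 0.01366, h_1 = f(L/D)V²/2g = 5.934 m
Pipe 2: V = 1.454 m/s, Re = 3.97×10^5, ε/D = 1.56×10^-4, f = 0.01521, h_2 = f(L/D)V²/2g = 9.198 m
Series → Q common, losses add: H = Σh = 15.13 m

H ≈ 15.1 m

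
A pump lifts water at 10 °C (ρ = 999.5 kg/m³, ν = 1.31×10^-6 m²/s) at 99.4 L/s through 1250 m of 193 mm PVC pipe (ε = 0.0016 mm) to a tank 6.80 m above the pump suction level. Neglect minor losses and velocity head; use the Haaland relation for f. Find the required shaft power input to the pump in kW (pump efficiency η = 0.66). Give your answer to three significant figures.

P_shaft ≈ 84.1 kW

V = 4Q/(πD²) = 3.398 m/s; Re = 5.01×10^5; ε/D = 8.29×10^-6; f = 0.01315
h_f = f(L/D)V²/2g = 50.12 m
Total head H = z + h_f = 6.80 + 50.12 = 56.92 m
P_hyd = ρgQH = 999.5·9.81·0.0994·56.92 = 55.48 kW
P_shaft = P_hyd/η = 55.48/0.66 = 84.06 kW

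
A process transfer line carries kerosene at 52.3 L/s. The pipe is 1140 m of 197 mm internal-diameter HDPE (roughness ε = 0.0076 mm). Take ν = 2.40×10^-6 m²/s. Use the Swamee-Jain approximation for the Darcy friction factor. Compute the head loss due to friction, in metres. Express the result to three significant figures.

h_f ≈ 14.7 m

V = 4Q/(πD²) = 4·0.0523/(π·0.197²) = 1.716 m/s
Re = VD/ν = 1.716·0.197/2.40×10^-6 = 1.41×10^5 → turbulent
ε/D = 0.0076/197 = 3.86×10^-5
Swamee-Jain: f = 0.01693
h_f = f(L/D)V²/(2g) = 0.01693·(1140/0.197)·1.716²/(2·9.81) = 14.71 m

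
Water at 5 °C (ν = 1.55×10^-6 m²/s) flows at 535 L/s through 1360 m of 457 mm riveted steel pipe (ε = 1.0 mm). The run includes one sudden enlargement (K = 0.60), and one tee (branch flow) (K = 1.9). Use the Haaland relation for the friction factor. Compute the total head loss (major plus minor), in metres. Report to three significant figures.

H_L ≈ 40.4 m

V = 4Q/(πD²) = 3.262 m/s; V²/2g = 0.5422 m
Re = 9.62×10^5, ε/D = 0.00219 → f = 0.02420 (Haaland)
Major: h_f = f(L/D)·V²/2g = 0.02420·2976·0.5422 = 39.04 m
Minor: ΣK = 2.50; h_m = ΣK·V²/2g = 1.356 m
Total H_L = 39.04 + 1.356 = 40.40 m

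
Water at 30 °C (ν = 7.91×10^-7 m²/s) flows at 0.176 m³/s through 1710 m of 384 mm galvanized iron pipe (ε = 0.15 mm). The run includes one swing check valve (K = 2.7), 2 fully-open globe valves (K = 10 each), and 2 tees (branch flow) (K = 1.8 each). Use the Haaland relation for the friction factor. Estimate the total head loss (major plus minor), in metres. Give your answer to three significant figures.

H_L ≈ 11.8 m

V = 4Q/(πD²) = 1.520 m/s; V²/2g = 0.1177 m
Re = 7.38×10^5, ε/D = 3.91×10^-4 → f = 0.01654 (Haaland)
Major: h_f = f(L/D)·V²/2g = 0.01654·4453·0.1177 = 8.671 m
Minor: ΣK = 26.3; h_m = ΣK·V²/2g = 3.096 m
Total H_L = 8.671 + 3.096 = 11.77 m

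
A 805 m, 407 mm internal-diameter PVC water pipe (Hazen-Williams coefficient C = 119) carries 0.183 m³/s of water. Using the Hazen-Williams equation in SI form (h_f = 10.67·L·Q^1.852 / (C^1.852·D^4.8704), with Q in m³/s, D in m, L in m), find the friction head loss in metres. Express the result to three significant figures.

h_f ≈ 4.22 m

h_f = 10.67·805·0.183^1.852 / (119^1.852·0.407^4.8704) = 4.222 m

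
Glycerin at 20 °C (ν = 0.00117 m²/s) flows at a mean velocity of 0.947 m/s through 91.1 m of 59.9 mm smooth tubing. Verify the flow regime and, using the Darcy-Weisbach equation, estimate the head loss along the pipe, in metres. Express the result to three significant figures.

h_f ≈ 91.8 m

Re = VD/ν = 0.947·0.05990/0.00117 = 48.5 → laminar (Re < 2300)
f = 64/Re = 1.320
h_f = f(L/D)V²/(2g) = 1.320·(91.1/0.05990)·0.947²/(2·9.81) = 91.77 m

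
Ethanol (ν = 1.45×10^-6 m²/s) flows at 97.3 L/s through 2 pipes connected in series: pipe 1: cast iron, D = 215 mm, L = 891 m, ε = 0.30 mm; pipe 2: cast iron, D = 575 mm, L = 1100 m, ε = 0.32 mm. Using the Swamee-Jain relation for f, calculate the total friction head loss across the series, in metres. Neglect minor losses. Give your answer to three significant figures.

H ≈ 33.7 m

Pipe 1: V = 2.680 m/s, Re = 3.97×10^5, ε/D = 0.00140, f = 0.02205, h_1 = f(L/D)V²/2g = 33.46 m
Pipe 2: V = 0.3747 m/s, Re = 1.49×10^5, ε/D = 5.57×10^-4, f = 0.01976, h_2 = f(L/D)V²/2g = 0.2705 m
Series → Q common, losses add: H = Σh = 33.73 m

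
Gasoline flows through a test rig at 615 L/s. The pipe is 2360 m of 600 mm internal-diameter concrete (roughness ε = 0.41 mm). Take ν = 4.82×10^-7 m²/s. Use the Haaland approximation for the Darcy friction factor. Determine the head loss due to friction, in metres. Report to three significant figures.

V = 4Q/(πD²) = 4·0.615/(π·0.600²) = 2.175 m/s
Re = VD/ν = 2.175·0.600/4.82×10^-7 = 2.71×10^6 → turbulent
ε/D = 0.41/600 = 6.83×10^-4
Haaland: f = 0.01810
h_f = f(L/D)V²/(2g) = 0.01810·(2360/0.600)·2.175²/(2·9.81) = 17.17 m

h_f ≈ 17.2 m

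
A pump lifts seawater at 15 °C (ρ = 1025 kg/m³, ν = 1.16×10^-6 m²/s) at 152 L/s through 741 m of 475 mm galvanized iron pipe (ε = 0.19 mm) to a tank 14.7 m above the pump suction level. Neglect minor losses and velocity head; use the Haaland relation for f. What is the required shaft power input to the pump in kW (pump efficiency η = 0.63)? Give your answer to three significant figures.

P_shaft ≈ 38.1 kW

V = 4Q/(πD²) = 0.8578 m/s; Re = 3.51×10^5; ε/D = 4.00×10^-4; f = 0.01727
h_f = f(L/D)V²/2g = 1.010 m
Total head H = z + h_f = 14.7 + 1.010 = 15.71 m
P_hyd = ρgQH = 1025·9.81·0.152·15.71 = 24.01 kW
P_shaft = P_hyd/η = 24.01/0.63 = 38.11 kW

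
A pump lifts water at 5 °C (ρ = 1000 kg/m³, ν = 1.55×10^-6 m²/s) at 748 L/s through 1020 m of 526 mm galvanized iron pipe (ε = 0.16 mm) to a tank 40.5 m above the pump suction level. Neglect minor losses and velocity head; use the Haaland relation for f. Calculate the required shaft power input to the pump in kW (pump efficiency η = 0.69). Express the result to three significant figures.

V = 4Q/(πD²) = 3.442 m/s; Re = 1.17×10^6; ε/D = 3.04×10^-4; f = 0.01555
h_f = f(L/D)V²/2g = 18.22 m
Total head H = z + h_f = 40.5 + 18.22 = 58.72 m
P_hyd = ρgQH = 1000·9.81·0.748·58.72 = 430.9 kW
P_shaft = P_hyd/η = 430.9/0.69 = 624.4 kW

P_shaft ≈ 624 kW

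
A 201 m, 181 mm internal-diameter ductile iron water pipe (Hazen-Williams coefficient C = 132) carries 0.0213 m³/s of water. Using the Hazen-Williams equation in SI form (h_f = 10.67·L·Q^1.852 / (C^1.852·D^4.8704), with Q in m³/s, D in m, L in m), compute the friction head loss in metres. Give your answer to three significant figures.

h_f ≈ 0.839 m

h_f = 10.67·201·0.0213^1.852 / (132^1.852·0.181^4.8704) = 0.8387 m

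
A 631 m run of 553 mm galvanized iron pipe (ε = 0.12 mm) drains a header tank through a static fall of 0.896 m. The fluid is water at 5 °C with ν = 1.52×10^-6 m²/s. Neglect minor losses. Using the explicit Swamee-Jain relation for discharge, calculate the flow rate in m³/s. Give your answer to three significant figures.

Swamee-Jain (Type II): Q = -0.965·√(gD⁵h_f/L)·ln[ε/(3.7D) + √(3.17ν²L/(gD³h_f))]
√(gD⁵h_f/L) = √(9.81·0.553⁵·0.896/631) = 0.02684
ε/(3.7D) = 5.86×10^-5; √(3.17ν²L/(gD³h_f)) = 5.58×10^-5
Q = -0.965·0.02684·ln(1.144×10^-4) = 0.2351 m³/s
Check: V = 0.979 m/s, Re = 3.56×10^5, f = 0.01616, h_f = 0.900 m ≈ 0.896 m ✓

Q ≈ 0.235 m³/s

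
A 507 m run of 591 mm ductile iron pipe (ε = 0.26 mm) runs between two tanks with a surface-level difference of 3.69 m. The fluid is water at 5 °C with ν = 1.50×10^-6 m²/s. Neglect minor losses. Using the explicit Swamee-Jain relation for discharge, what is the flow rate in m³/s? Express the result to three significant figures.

Swamee-Jain (Type II): Q = -0.965·√(gD⁵h_f/L)·ln[ε/(3.7D) + √(3.17ν²L/(gD³h_f))]
√(gD⁵h_f/L) = √(9.81·0.591⁵·3.69/507) = 0.07175
ε/(3.7D) = 1.19×10^-4; √(3.17ν²L/(gD³h_f)) = 2.20×10^-5
Q = -0.965·0.07175·ln(1.409×10^-4) = 0.6140 m³/s
Check: V = 2.24 m/s, Re = 8.82×10^5, f = 0.01695, h_f = 3.71 m ≈ 3.69 m ✓

Q ≈ 0.614 m³/s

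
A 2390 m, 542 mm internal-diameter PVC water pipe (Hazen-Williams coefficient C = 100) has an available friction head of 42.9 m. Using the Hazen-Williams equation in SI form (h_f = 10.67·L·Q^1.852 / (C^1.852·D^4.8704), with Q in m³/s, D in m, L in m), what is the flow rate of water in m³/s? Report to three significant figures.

Q ≈ 0.635 m³/s

Rearranging: Q = [h_f·C^1.852·D^4.8704 / (10.67·L)]^(1/1.852)
Q = [42.9·100^1.852·0.542^4.8704 / (10.67·2390)]^0.540 = 0.6347 m³/s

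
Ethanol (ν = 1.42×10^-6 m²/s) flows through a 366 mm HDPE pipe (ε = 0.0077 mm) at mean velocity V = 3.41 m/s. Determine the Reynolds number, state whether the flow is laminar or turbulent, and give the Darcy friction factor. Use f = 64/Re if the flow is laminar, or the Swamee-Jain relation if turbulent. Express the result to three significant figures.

Re = VD/ν = 3.410·0.366/1.42×10^-6 = 8.79×10^5
Re > 4000 → turbulent; ε/D = 2.10×10^-5
Swamee-Jain: f = 0.01233

Re ≈ 8.79×10^5; turbulent; f ≈ 0.0123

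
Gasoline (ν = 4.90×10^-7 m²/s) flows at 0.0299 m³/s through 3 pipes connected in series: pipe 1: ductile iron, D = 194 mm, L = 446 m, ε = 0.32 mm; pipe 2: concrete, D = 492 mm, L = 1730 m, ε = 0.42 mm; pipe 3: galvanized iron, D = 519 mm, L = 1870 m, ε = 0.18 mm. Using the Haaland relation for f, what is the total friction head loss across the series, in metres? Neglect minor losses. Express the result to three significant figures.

H ≈ 2.89 m

Pipe 1: V = 1.012 m/s, Re = 4.00×10^5, ε/D = 0.00165, f = 0.02277, h_1 = f(L/D)V²/2g = 2.730 m
Pipe 2: V = 0.1573 m/s, Re = 1.58×10^5, ε/D = 8.54×10^-4, f = 0.02063, h_2 = f(L/D)V²/2g = 0.09145 m
Pipe 3: V = 0.1413 m/s, Re = 1.50×10^5, ε/D = 3.47×10^-4, f = 0.01838, h_3 = f(L/D)V²/2g = 0.06743 m
Series → Q common, losses add: H = Σh = 2.888 m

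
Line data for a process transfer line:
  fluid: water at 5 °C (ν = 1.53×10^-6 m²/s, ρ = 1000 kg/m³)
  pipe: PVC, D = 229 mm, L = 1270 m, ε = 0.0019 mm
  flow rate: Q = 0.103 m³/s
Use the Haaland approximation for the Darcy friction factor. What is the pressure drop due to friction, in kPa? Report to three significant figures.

V = 4Q/(πD²) = 4·0.103/(π·0.229²) = 2.501 m/s
Re = VD/ν = 2.501·0.229/1.53×10^-6 = 3.74×10^5 → turbulent
ε/D = 0.0019/229 = 8.30×10^-6
Haaland: f = 0.01384
h_f = f(L/D)V²/(2g) = 0.01384·(1270/0.229)·2.501²/(2·9.81) = 24.47 m
Δp = ρg·h_f = 1000·9.81·24.47 = 240.1 kPa

Δp ≈ 240 kPa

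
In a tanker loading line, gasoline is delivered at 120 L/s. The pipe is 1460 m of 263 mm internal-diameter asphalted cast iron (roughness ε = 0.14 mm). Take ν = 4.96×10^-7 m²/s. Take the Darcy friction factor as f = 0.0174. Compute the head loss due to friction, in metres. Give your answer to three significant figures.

h_f ≈ 24.0 m

V = 4Q/(πD²) = 4·0.120/(π·0.263²) = 2.209 m/s
h_f = f(L/D)V²/(2g) = 0.01740·(1460/0.263)·2.209²/(2·9.81) = 24.02 m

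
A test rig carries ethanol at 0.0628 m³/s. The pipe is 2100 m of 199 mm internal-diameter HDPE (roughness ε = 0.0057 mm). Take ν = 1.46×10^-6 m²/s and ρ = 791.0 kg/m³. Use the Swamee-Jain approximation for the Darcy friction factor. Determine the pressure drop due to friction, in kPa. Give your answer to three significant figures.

V = 4Q/(πD²) = 4·0.0628/(π·0.199²) = 2.019 m/s
Re = VD/ν = 2.019·0.199/1.46×10^-6 = 2.75×10^5 → turbulent
ε/D = 0.0057/199 = 2.86×10^-5
Swamee-Jain: f = 0.01492
h_f = f(L/D)V²/(2g) = 0.01492·(2100/0.199)·2.019²/(2·9.81) = 32.72 m
Δp = ρg·h_f = 791.0·9.81·32.72 = 253.9 kPa

Δp ≈ 254 kPa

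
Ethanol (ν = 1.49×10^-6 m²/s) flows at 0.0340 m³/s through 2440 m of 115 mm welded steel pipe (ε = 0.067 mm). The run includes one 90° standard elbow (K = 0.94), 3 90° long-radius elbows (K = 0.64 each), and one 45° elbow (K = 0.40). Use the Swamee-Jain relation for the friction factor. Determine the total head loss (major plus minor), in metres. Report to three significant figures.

V = 4Q/(πD²) = 3.273 m/s; V²/2g = 0.5461 m
Re = 2.53×10^5, ε/D = 5.83×10^-4 → f = 0.01901 (Swamee-Jain)
Major: h_f = f(L/D)·V²/2g = 0.01901·21217·0.5461 = 220.3 m
Minor: ΣK = 3.26; h_m = ΣK·V²/2g = 1.780 m
Total H_L = 220.3 + 1.780 = 222.0 m

H_L ≈ 222 m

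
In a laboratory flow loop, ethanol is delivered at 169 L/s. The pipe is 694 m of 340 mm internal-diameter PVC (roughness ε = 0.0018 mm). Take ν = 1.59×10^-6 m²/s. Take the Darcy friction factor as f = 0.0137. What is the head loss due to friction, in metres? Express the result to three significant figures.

V = 4Q/(πD²) = 4·0.169/(π·0.340²) = 1.861 m/s
h_f = f(L/D)V²/(2g) = 0.01370·(694/0.340)·1.861²/(2·9.81) = 4.938 m

h_f ≈ 4.94 m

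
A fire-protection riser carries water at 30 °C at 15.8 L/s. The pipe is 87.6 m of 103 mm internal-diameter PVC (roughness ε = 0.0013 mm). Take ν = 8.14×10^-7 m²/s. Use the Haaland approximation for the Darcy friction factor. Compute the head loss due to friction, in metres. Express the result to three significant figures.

h_f ≈ 2.35 m

V = 4Q/(πD²) = 4·0.0158/(π·0.103²) = 1.896 m/s
Re = VD/ν = 1.896·0.103/8.14×10^-7 = 2.40×10^5 → turbulent
ε/D = 0.0013/103 = 1.26×10^-5
Haaland: f = 0.01505
h_f = f(L/D)V²/(2g) = 0.01505·(87.6/0.103)·1.896²/(2·9.81) = 2.346 m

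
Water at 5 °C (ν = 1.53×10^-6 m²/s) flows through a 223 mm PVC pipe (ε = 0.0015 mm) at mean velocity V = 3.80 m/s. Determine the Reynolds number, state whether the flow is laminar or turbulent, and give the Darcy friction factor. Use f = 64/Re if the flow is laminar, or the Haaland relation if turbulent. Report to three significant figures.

Re = VD/ν = 3.800·0.223/1.53×10^-6 = 5.54×10^5
Re > 4000 → turbulent; ε/D = 6.73×10^-6
Haaland: f = 0.01291

Re ≈ 5.54×10^5; turbulent; f ≈ 0.0129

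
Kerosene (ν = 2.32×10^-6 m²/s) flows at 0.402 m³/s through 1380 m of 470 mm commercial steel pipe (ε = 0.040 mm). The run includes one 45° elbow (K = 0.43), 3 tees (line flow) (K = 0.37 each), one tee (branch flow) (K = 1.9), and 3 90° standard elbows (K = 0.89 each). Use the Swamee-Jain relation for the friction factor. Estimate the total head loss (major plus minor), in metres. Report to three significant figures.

V = 4Q/(πD²) = 2.317 m/s; V²/2g = 0.2736 m
Re = 4.69×10^5, ε/D = 8.51×10^-5 → f = 0.01440 (Swamee-Jain)
Major: h_f = f(L/D)·V²/2g = 0.01440·2936·0.2736 = 11.57 m
Minor: ΣK = 6.11; h_m = ΣK·V²/2g = 1.672 m
Total H_L = 11.57 + 1.672 = 13.24 m

H_L ≈ 13.2 m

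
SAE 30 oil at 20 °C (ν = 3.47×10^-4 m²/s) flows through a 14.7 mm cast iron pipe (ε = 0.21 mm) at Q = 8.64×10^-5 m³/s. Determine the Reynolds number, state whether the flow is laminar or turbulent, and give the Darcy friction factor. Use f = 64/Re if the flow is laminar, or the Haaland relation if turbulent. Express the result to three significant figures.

Re ≈ 21.6; laminar; f = 64/Re ≈ 2.97

V = 4Q/(πD²) = 0.5091 m/s
Re = VD/ν = 0.5091·0.0147/3.47×10^-4 = 21.6
Re < 2300 → laminar → f = 64/Re = 2.968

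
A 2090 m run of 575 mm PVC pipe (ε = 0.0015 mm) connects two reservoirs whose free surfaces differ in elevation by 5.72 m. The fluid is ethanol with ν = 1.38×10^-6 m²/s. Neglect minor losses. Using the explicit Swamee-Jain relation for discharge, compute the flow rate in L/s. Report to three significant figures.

Swamee-Jain (Type II): Q = -0.965·√(gD⁵h_f/L)·ln[ε/(3.7D) + √(3.17ν²L/(gD³h_f))]
√(gD⁵h_f/L) = √(9.81·0.575⁵·5.72/2090) = 0.04108
ε/(3.7D) = 7.05×10^-7; √(3.17ν²L/(gD³h_f)) = 3.44×10^-5
Q = -0.965·0.04108·ln(3.510×10^-5) = 0.4066 m³/s
Check: V = 1.57 m/s, Re = 6.52×10^5, f = 0.01254, h_f = 5.70 m ≈ 5.72 m ✓

Q ≈ 407 L/s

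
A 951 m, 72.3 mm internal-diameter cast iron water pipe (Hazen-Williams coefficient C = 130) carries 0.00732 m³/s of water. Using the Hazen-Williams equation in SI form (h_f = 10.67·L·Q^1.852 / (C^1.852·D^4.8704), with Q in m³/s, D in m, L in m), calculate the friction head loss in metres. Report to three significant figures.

h_f = 10.67·951·0.00732^1.852 / (130^1.852·0.0723^4.8704) = 49.30 m

h_f ≈ 49.3 m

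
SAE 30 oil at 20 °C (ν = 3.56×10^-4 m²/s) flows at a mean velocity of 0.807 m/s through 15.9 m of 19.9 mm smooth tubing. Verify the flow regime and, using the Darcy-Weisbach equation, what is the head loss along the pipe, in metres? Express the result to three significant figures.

h_f ≈ 37.6 m

Re = VD/ν = 0.807·0.01990/3.56×10^-4 = 45.1 → laminar (Re < 2300)
f = 64/Re = 1.419
h_f = f(L/D)V²/(2g) = 1.419·(15.9/0.01990)·0.807²/(2·9.81) = 37.63 m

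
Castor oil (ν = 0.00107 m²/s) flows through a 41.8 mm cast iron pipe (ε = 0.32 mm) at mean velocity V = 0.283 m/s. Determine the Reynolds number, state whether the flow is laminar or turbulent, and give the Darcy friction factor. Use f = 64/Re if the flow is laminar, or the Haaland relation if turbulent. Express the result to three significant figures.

Re ≈ 11.1; laminar; f = 64/Re ≈ 5.79

Re = VD/ν = 0.2830·0.0418/0.00107 = 11.1
Re < 2300 → laminar → f = 64/Re = 5.789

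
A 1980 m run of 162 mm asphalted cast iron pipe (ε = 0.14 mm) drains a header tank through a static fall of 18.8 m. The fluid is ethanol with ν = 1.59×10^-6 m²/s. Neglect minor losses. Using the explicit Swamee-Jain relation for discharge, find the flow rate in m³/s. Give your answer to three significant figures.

Q ≈ 0.0245 m³/s

Swamee-Jain (Type II): Q = -0.965·√(gD⁵h_f/L)·ln[ε/(3.7D) + √(3.17ν²L/(gD³h_f))]
√(gD⁵h_f/L) = √(9.81·0.162⁵·18.8/1980) = 0.003224
ε/(3.7D) = 2.34×10^-4; √(3.17ν²L/(gD³h_f)) = 1.42×10^-4
Q = -0.965·0.003224·ln(3.758×10^-4) = 0.02453 m³/s
Check: V = 1.19 m/s, Re = 1.21×10^5, f = 0.02146, h_f = 18.9 m ≈ 18.8 m ✓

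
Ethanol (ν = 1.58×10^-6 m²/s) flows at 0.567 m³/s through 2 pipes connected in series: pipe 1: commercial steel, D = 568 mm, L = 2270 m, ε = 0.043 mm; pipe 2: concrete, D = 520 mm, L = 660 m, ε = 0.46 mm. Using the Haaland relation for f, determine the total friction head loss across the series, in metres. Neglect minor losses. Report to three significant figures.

H ≈ 22.5 m

Pipe 1: V = 2.238 m/s, Re = 8.04×10^5, ε/D = 7.57×10^-5, f = 0.01323, h_1 = f(L/D)V²/2g = 13.50 m
Pipe 2: V = 2.670 m/s, Re = 8.79×10^5, ε/D = 8.85×10^-4, f = 0.01943, h_2 = f(L/D)V²/2g = 8.960 m
Series → Q common, losses add: H = Σh = 22.46 m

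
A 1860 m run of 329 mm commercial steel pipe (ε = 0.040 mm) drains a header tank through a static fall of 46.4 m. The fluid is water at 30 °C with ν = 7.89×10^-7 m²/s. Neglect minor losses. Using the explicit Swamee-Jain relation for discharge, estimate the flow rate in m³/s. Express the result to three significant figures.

Q ≈ 0.295 m³/s

Swamee-Jain (Type II): Q = -0.965·√(gD⁵h_f/L)·ln[ε/(3.7D) + √(3.17ν²L/(gD³h_f))]
√(gD⁵h_f/L) = √(9.81·0.329⁵·46.4/1860) = 0.03071
ε/(3.7D) = 3.29×10^-5; √(3.17ν²L/(gD³h_f)) = 1.50×10^-5
Q = -0.965·0.03071·ln(4.791×10^-5) = 0.2948 m³/s
Check: V = 3.47 m/s, Re = 1.45×10^6, f = 0.01347, h_f = 46.7 m ≈ 46.4 m ✓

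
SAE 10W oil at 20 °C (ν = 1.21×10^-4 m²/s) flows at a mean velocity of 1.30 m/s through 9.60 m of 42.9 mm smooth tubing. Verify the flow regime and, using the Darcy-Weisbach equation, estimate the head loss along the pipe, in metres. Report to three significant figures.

Re = VD/ν = 1.30·0.04290/1.21×10^-4 = 461 → laminar (Re < 2300)
f = 64/Re = 0.1389
h_f = f(L/D)V²/(2g) = 0.1389·(9.60/0.04290)·1.30²/(2·9.81) = 2.676 m

h_f ≈ 2.68 m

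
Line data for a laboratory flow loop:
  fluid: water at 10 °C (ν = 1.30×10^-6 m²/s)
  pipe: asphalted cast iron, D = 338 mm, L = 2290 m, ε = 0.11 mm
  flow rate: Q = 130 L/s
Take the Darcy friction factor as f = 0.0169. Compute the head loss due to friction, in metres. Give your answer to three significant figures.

h_f ≈ 12.3 m

V = 4Q/(πD²) = 4·0.130/(π·0.338²) = 1.449 m/s
h_f = f(L/D)V²/(2g) = 0.01690·(2290/0.338)·1.449²/(2·9.81) = 12.25 m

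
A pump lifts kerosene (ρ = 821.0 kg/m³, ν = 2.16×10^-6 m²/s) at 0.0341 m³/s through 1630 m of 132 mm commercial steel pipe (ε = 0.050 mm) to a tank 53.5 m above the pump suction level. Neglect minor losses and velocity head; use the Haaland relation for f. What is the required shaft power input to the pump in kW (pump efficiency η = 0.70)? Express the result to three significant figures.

P_shaft ≈ 49.4 kW

V = 4Q/(πD²) = 2.492 m/s; Re = 1.52×10^5; ε/D = 3.79×10^-4; f = 0.01851
h_f = f(L/D)V²/2g = 72.35 m
Total head H = z + h_f = 53.5 + 72.35 = 125.8 m
P_hyd = ρgQH = 821.0·9.81·0.0341·125.8 = 34.56 kW
P_shaft = P_hyd/η = 34.56/0.70 = 49.38 kW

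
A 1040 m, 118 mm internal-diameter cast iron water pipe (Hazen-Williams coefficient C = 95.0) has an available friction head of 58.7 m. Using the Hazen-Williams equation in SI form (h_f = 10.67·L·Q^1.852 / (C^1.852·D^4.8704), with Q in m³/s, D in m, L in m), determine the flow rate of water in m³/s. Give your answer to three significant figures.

Rearranging: Q = [h_f·C^1.852·D^4.8704 / (10.67·L)]^(1/1.852)
Q = [58.7·95.0^1.852·0.118^4.8704 / (10.67·1040)]^0.540 = 0.02031 m³/s

Q ≈ 0.0203 m³/s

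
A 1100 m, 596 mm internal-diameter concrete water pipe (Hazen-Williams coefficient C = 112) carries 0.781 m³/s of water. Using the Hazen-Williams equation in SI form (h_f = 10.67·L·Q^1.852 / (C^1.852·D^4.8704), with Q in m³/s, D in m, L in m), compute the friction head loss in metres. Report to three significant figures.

h_f = 10.67·1100·0.781^1.852 / (112^1.852·0.596^4.8704) = 14.80 m

h_f ≈ 14.8 m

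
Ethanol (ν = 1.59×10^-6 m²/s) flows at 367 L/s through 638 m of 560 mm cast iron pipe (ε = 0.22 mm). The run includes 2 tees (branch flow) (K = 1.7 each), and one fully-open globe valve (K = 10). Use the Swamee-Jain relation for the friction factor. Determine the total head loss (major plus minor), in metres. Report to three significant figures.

H_L ≈ 3.71 m

V = 4Q/(πD²) = 1.490 m/s; V²/2g = 0.1132 m
Re = 5.25×10^5, ε/D = 3.93×10^-4 → f = 0.01702 (Swamee-Jain)
Major: h_f = f(L/D)·V²/2g = 0.01702·1139·0.1132 = 2.194 m
Minor: ΣK = 13.4; h_m = ΣK·V²/2g = 1.516 m
Total H_L = 2.194 + 1.516 = 3.711 m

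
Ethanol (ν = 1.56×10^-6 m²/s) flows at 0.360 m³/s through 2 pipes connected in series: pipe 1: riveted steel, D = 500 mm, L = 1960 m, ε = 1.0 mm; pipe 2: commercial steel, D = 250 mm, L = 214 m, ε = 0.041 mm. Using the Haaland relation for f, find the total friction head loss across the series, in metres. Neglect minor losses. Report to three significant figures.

Pipe 1: V = 1.833 m/s, Re = 5.88×10^5, ε/D = 0.00200, f = 0.02374, h_1 = f(L/D)V²/2g = 15.95 m
Pipe 2: V = 7.334 m/s, Re = 1.18×10^6, ε/D = 1.64×10^-4, f = 0.01405, h_2 = f(L/D)V²/2g = 32.98 m
Series → Q common, losses add: H = Σh = 48.92 m

H ≈ 48.9 m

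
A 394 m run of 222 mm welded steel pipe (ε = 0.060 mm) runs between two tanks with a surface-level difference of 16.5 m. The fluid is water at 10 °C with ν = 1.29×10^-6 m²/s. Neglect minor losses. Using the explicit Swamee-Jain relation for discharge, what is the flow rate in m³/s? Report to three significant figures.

Q ≈ 0.131 m³/s

Swamee-Jain (Type II): Q = -0.965·√(gD⁵h_f/L)·ln[ε/(3.7D) + √(3.17ν²L/(gD³h_f))]
√(gD⁵h_f/L) = √(9.81·0.222⁵·16.5/394) = 0.01488
ε/(3.7D) = 7.30×10^-5; √(3.17ν²L/(gD³h_f)) = 3.43×10^-5
Q = -0.965·0.01488·ln(1.073×10^-4) = 0.1313 m³/s
Check: V = 3.39 m/s, Re = 5.84×10^5, f = 0.01596, h_f = 16.6 m ≈ 16.5 m ✓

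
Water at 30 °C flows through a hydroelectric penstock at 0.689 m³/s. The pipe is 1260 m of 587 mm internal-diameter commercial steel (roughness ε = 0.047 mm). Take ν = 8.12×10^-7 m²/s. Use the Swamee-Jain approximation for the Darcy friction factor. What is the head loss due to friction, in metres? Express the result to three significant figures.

V = 4Q/(πD²) = 4·0.689/(π·0.587²) = 2.546 m/s
Re = VD/ν = 2.546·0.587/8.12×10^-7 = 1.84×10^6 → turbulent
ε/D = 0.047/587 = 8.01×10^-5
Swamee-Jain: f = 0.01258
h_f = f(L/D)V²/(2g) = 0.01258·(1260/0.587)·2.546²/(2·9.81) = 8.921 m

h_f ≈ 8.92 m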